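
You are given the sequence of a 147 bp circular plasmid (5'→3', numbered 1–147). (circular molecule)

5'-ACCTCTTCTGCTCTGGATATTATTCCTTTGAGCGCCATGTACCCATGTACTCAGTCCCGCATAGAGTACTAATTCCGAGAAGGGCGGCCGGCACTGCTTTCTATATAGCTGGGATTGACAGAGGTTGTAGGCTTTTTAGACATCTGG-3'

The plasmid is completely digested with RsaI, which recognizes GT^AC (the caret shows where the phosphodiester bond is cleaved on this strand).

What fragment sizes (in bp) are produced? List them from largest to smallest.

RsaI sites (GTAC) start at positions 39, 47, 66.
RsaI cuts after base 2 of each site, so after positions 40, 48, 67.
Circular molecule, 3 cuts → 3 fragments:
  41–48 → 8 bp
  49–67 → 19 bp
  68–147 then 1–40 → 80 + 40 = 120 bp
Sorted largest to smallest: 120, 19, 8 bp.

120, 19, 8 bp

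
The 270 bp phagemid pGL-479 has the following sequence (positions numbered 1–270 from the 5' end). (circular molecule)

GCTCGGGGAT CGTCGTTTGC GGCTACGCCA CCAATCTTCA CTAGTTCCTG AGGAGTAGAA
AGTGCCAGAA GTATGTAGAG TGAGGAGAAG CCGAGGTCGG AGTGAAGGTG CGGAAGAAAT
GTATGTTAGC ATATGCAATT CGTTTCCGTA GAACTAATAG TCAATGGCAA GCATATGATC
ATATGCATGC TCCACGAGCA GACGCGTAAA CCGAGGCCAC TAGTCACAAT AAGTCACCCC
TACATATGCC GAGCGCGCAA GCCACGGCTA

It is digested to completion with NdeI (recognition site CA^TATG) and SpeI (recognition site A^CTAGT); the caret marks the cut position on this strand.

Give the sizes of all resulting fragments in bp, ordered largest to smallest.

NdeI sites (CATATG) start at positions 130, 172, 180, 243.
NdeI cuts after base 2 of each site, so after positions 131, 173, 181, 244.
SpeI sites (ACTAGT) start at positions 40, 219.
SpeI cuts after the first base of each site, so after positions 40, 219.
Combined cut positions: 40, 131, 173, 181, 219, 244.
Circular molecule, 6 cuts → 6 fragments:
  41–131 → 91 bp
  132–173 → 42 bp
  174–181 → 8 bp
  182–219 → 38 bp
  220–244 → 25 bp
  245–270 then 1–40 → 26 + 40 = 66 bp
Sorted largest to smallest: 91, 66, 42, 38, 25, 8 bp.

91, 66, 42, 38, 25, 8 bp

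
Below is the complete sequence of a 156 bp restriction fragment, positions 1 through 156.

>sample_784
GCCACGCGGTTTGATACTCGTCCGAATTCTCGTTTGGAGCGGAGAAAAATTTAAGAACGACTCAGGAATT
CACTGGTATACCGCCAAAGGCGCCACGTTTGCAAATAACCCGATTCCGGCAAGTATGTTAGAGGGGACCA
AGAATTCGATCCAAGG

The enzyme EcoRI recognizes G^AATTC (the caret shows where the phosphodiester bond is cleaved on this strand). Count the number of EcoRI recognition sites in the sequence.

3

GAATTC occurs starting at positions 24, 66, 142.
EcoRI cuts at 3 sites.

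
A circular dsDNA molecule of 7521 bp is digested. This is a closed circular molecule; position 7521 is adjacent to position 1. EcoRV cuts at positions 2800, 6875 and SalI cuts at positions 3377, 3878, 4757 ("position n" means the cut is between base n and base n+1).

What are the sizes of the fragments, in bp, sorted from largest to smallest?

3446, 2118, 879, 577, 501 bp

Combined cut positions (sorted): 2800, 3377, 3878, 4757, 6875.
Circular molecule, 5 cuts → 5 fragments:
  3377 − 2800 = 577 bp
  3878 − 3377 = 501 bp
  4757 − 3878 = 879 bp
  6875 − 4757 = 2118 bp
  wrap: 7521 − 6875 + 2800 = 3446 bp
Sorted largest to smallest: 3446, 2118, 879, 577, 501 bp.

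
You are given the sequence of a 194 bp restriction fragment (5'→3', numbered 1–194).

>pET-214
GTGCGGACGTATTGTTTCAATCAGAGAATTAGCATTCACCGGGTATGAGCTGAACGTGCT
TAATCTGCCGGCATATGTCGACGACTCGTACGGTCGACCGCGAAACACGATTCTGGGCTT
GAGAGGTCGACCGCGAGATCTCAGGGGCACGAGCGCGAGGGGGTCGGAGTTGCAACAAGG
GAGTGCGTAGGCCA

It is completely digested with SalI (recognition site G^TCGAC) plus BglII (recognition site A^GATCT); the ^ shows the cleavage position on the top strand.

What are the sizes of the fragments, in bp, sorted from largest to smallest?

SalI sites (GTCGAC) start at positions 77, 93, 126.
SalI cuts after the first base of each site, so after positions 77, 93, 126.
The BglII site (AGATCT) starts at position 136.
BglII cuts after the first base of each site, so after position 136.
Combined cut positions: 77, 93, 126, 136.
Linear molecule, 4 cuts → 5 fragments:
  1–77 → 77 bp
  78–93 → 16 bp
  94–126 → 33 bp
  127–136 → 10 bp
  137–194 → 58 bp
Sorted largest to smallest: 77, 58, 33, 16, 10 bp.

77, 58, 33, 16, 10 bp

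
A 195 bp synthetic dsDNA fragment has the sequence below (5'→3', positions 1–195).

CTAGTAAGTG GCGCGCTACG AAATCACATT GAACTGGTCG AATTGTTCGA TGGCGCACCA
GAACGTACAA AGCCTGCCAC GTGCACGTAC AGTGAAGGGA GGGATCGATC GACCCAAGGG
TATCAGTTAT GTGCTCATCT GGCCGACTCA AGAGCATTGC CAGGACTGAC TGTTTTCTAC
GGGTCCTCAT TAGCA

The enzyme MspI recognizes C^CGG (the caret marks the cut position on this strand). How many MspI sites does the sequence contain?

0

No occurrence of CCGG is present in the sequence.
MspI does not cut: 0 sites.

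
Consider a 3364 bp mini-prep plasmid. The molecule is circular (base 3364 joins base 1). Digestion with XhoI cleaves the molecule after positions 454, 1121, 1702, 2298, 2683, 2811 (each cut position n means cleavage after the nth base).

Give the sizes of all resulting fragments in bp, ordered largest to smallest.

1007, 667, 596, 581, 385, 128 bp

Circular molecule, 6 cuts → 6 fragments:
  1121 − 454 = 667 bp
  1702 − 1121 = 581 bp
  2298 − 1702 = 596 bp
  2683 − 2298 = 385 bp
  2811 − 2683 = 128 bp
  wrap: 3364 − 2811 + 454 = 1007 bp
Sorted largest to smallest: 1007, 667, 596, 581, 385, 128 bp.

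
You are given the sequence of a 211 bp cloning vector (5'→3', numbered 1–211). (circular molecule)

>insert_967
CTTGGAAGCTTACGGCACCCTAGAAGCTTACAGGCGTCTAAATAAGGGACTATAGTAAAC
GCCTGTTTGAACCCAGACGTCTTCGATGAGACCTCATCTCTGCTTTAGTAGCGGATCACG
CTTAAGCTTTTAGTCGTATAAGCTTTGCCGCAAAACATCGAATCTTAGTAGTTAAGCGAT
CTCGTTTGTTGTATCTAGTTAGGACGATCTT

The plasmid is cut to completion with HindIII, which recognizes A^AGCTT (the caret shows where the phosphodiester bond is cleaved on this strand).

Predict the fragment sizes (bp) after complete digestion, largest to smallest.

HindIII sites (AAGCTT) start at positions 6, 24, 124, 140.
HindIII cuts after the first base of each site, so after positions 6, 24, 124, 140.
Circular molecule, 4 cuts → 4 fragments:
  7–24 → 18 bp
  25–124 → 100 bp
  125–140 → 16 bp
  141–211 then 1–6 → 71 + 6 = 77 bp
Sorted largest to smallest: 100, 77, 18, 16 bp.

100, 77, 18, 16 bp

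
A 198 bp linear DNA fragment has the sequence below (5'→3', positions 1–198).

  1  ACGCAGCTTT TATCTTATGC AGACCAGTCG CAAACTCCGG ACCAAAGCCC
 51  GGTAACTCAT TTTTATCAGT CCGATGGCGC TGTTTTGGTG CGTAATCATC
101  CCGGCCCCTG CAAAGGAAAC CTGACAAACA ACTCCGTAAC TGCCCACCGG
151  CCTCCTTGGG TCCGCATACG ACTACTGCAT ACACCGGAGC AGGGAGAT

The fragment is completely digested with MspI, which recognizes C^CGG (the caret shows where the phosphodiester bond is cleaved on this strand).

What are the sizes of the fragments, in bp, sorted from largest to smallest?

MspI sites (CCGG) start at positions 37, 49, 101, 147, 184.
MspI cuts after the first base of each site, so after positions 37, 49, 101, 147, 184.
Linear molecule, 5 cuts → 6 fragments:
  1–37 → 37 bp
  38–49 → 12 bp
  50–101 → 52 bp
  102–147 → 46 bp
  148–184 → 37 bp
  185–198 → 14 bp
Sorted largest to smallest: 52, 46, 37, 37, 14, 12 bp.

52, 46, 37, 37, 14, 12 bp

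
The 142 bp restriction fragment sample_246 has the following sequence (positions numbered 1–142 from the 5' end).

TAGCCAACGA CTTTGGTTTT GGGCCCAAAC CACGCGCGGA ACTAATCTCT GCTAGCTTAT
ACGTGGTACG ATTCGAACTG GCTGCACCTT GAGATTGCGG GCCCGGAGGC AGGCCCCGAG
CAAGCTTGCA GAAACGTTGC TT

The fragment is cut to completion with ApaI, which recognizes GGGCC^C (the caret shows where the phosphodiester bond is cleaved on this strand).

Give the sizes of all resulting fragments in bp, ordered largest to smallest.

ApaI sites (GGGCCC) start at positions 21, 99.
ApaI cuts after base 5 of each site (before the last base), so after positions 25, 103.
Linear molecule, 2 cuts → 3 fragments:
  1–25 → 25 bp
  26–103 → 78 bp
  104–142 → 39 bp
Sorted largest to smallest: 78, 39, 25 bp.

78, 39, 25 bp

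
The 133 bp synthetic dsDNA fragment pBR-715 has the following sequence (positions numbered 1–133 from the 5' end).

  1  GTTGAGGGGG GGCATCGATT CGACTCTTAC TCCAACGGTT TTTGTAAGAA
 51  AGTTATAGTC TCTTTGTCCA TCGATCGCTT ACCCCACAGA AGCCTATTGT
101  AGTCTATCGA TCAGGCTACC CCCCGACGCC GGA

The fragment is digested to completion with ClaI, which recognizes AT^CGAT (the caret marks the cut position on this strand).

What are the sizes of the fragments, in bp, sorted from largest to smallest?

56, 36, 26, 15 bp

ClaI sites (ATCGAT) start at positions 14, 70, 106.
ClaI cuts after base 2 of each site, so after positions 15, 71, 107.
Linear molecule, 3 cuts → 4 fragments:
  1–15 → 15 bp
  16–71 → 56 bp
  72–107 → 36 bp
  108–133 → 26 bp
Sorted largest to smallest: 56, 36, 26, 15 bp.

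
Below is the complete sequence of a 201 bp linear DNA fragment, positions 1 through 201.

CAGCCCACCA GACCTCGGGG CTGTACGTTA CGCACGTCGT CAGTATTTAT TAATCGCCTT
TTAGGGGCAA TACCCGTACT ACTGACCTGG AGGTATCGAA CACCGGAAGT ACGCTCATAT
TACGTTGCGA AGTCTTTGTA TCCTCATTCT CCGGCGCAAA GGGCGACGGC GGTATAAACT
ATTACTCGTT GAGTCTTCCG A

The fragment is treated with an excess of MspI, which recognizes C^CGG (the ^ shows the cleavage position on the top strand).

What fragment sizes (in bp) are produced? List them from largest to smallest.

103, 50, 48 bp

MspI sites (CCGG) start at positions 103, 151.
MspI cuts after the first base of each site, so after positions 103, 151.
Linear molecule, 2 cuts → 3 fragments:
  1–103 → 103 bp
  104–151 → 48 bp
  152–201 → 50 bp
Sorted largest to smallest: 103, 50, 48 bp.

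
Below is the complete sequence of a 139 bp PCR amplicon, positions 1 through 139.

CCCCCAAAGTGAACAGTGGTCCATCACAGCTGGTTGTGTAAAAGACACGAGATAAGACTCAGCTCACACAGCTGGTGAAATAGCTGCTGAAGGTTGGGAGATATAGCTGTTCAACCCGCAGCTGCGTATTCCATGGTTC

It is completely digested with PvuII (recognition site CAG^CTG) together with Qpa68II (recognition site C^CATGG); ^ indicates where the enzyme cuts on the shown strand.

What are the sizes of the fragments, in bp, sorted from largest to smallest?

PvuII sites (CAGCTG) start at positions 27, 69, 119.
PvuII cuts after base 3 of each site, so after positions 29, 71, 121.
The Qpa68II site (CCATGG) starts at position 131.
Qpa68II cuts after the first base of each site, so after position 131.
Combined cut positions: 29, 71, 121, 131.
Linear molecule, 4 cuts → 5 fragments:
  1–29 → 29 bp
  30–71 → 42 bp
  72–121 → 50 bp
  122–131 → 10 bp
  132–139 → 8 bp
Sorted largest to smallest: 50, 42, 29, 10, 8 bp.

50, 42, 29, 10, 8 bp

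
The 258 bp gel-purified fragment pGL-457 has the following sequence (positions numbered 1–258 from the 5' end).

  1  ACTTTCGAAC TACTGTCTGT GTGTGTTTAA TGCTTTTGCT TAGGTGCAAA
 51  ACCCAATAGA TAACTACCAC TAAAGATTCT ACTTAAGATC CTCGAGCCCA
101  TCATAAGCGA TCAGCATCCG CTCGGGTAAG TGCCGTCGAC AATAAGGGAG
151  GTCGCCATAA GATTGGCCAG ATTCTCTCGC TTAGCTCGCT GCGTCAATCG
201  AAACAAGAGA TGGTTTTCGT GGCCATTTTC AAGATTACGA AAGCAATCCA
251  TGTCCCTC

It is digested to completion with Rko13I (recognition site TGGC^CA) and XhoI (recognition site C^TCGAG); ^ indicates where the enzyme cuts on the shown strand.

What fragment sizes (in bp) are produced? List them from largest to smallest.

Rko13I sites (TGGCCA) start at positions 164, 220.
Rko13I cuts after base 4 of each site, so after positions 167, 223.
The XhoI site (CTCGAG) starts at position 91.
XhoI cuts after the first base of each site, so after position 91.
Combined cut positions: 91, 167, 223.
Linear molecule, 3 cuts → 4 fragments:
  1–91 → 91 bp
  92–167 → 76 bp
  168–223 → 56 bp
  224–258 → 35 bp
Sorted largest to smallest: 91, 76, 56, 35 bp.

91, 76, 56, 35 bp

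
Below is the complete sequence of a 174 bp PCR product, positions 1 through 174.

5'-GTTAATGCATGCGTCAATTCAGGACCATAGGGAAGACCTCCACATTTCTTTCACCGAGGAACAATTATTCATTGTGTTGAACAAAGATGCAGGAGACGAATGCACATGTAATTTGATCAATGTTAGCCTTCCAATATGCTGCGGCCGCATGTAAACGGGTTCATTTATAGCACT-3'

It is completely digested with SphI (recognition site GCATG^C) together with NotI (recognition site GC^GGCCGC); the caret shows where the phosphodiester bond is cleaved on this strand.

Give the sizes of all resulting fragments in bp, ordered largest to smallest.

The SphI site (GCATGC) starts at position 7.
SphI cuts after base 5 of each site (before the last base), so after position 11.
The NotI site (GCGGCCGC) starts at position 141.
NotI cuts after base 2 of each site, so after position 142.
Combined cut positions: 11, 142.
Linear molecule, 2 cuts → 3 fragments:
  1–11 → 11 bp
  12–142 → 131 bp
  143–174 → 32 bp
Sorted largest to smallest: 131, 32, 11 bp.

131, 32, 11 bp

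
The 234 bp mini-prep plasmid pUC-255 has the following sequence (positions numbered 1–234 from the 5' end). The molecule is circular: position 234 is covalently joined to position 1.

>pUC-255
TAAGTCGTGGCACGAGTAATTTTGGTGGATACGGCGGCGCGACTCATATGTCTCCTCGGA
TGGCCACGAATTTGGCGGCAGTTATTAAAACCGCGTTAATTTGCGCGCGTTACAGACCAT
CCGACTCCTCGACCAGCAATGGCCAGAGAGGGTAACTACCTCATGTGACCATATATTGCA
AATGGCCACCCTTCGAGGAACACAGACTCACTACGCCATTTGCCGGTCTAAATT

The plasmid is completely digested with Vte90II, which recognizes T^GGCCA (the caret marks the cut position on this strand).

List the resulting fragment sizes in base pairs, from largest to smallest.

Vte90II sites (TGGCCA) start at positions 61, 140, 183.
Vte90II cuts after the first base of each site, so after positions 61, 140, 183.
Circular molecule, 3 cuts → 3 fragments:
  62–140 → 79 bp
  141–183 → 43 bp
  184–234 then 1–61 → 51 + 61 = 112 bp
Sorted largest to smallest: 112, 79, 43 bp.

112, 79, 43 bp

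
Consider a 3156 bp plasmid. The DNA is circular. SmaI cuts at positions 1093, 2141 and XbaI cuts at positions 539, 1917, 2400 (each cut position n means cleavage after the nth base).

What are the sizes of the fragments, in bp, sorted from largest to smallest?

Combined cut positions (sorted): 539, 1093, 1917, 2141, 2400.
Circular molecule, 5 cuts → 5 fragments:
  1093 − 539 = 554 bp
  1917 − 1093 = 824 bp
  2141 − 1917 = 224 bp
  2400 − 2141 = 259 bp
  wrap: 3156 − 2400 + 539 = 1295 bp
Sorted largest to smallest: 1295, 824, 554, 259, 224 bp.

1295, 824, 554, 259, 224 bp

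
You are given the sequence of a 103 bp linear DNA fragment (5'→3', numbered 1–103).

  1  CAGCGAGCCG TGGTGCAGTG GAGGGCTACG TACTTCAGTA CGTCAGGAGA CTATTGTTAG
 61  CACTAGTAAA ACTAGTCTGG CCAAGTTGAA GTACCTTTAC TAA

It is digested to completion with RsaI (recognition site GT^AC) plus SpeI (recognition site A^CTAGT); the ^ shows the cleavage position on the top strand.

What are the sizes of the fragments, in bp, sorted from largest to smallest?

RsaI sites (GTAC) start at positions 30, 38, 91.
RsaI cuts after base 2 of each site, so after positions 31, 39, 92.
SpeI sites (ACTAGT) start at positions 62, 71.
SpeI cuts after the first base of each site, so after positions 62, 71.
Combined cut positions: 31, 39, 62, 71, 92.
Linear molecule, 5 cuts → 6 fragments:
  1–31 → 31 bp
  32–39 → 8 bp
  40–62 → 23 bp
  63–71 → 9 bp
  72–92 → 21 bp
  93–103 → 11 bp
Sorted largest to smallest: 31, 23, 21, 11, 9, 8 bp.

31, 23, 21, 11, 9, 8 bp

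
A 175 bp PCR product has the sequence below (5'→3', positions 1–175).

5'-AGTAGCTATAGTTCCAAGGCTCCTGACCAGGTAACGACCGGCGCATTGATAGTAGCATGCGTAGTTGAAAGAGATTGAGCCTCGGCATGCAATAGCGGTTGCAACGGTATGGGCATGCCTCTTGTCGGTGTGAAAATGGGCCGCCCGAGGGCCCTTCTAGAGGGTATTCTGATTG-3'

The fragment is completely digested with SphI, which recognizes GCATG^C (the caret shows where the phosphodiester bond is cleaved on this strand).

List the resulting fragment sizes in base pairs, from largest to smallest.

59, 58, 30, 28 bp

SphI sites (GCATGC) start at positions 55, 85, 113.
SphI cuts after base 5 of each site (before the last base), so after positions 59, 89, 117.
Linear molecule, 3 cuts → 4 fragments:
  1–59 → 59 bp
  60–89 → 30 bp
  90–117 → 28 bp
  118–175 → 58 bp
Sorted largest to smallest: 59, 58, 30, 28 bp.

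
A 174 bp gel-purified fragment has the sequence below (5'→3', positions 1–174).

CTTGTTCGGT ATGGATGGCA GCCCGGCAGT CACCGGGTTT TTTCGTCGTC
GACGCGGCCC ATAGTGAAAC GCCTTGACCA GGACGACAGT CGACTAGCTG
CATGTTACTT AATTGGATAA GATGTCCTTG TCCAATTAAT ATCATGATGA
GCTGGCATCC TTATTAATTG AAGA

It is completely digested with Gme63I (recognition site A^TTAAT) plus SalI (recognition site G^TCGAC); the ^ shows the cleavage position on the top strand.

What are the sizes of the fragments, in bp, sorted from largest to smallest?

48, 46, 41, 28, 11 bp

Gme63I sites (ATTAAT) start at positions 135, 163.
Gme63I cuts after the first base of each site, so after positions 135, 163.
SalI sites (GTCGAC) start at positions 48, 89.
SalI cuts after the first base of each site, so after positions 48, 89.
Combined cut positions: 48, 89, 135, 163.
Linear molecule, 4 cuts → 5 fragments:
  1–48 → 48 bp
  49–89 → 41 bp
  90–135 → 46 bp
  136–163 → 28 bp
  164–174 → 11 bp
Sorted largest to smallest: 48, 46, 41, 28, 11 bp.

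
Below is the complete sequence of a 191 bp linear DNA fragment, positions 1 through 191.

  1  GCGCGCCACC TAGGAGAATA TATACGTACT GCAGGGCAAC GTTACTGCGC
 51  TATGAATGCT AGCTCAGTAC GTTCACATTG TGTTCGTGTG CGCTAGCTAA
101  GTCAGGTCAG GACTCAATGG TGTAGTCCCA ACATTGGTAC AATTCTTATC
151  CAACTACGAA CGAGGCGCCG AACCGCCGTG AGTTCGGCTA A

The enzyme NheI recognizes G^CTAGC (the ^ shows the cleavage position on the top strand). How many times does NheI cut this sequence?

2

GCTAGC occurs starting at positions 58, 92.
NheI cuts at 2 sites.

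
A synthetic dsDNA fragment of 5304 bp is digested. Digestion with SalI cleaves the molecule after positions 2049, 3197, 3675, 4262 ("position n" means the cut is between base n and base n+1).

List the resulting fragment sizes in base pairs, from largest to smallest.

2049, 1148, 1042, 587, 478 bp

Linear molecule, 4 cuts → 5 fragments:
  2049 − 0 = 2049 bp
  3197 − 2049 = 1148 bp
  3675 − 3197 = 478 bp
  4262 − 3675 = 587 bp
  5304 − 4262 = 1042 bp
Sorted largest to smallest: 2049, 1148, 1042, 587, 478 bp.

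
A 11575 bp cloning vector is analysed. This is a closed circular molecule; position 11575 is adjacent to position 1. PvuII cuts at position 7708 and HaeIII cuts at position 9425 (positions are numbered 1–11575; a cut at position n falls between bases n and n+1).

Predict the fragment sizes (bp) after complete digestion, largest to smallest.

Combined cut positions (sorted): 7708, 9425.
Circular molecule, 2 cuts → 2 fragments:
  9425 − 7708 = 1717 bp
  wrap: 11575 − 9425 + 7708 = 9858 bp
Sorted largest to smallest: 9858, 1717 bp.

9858, 1717 bp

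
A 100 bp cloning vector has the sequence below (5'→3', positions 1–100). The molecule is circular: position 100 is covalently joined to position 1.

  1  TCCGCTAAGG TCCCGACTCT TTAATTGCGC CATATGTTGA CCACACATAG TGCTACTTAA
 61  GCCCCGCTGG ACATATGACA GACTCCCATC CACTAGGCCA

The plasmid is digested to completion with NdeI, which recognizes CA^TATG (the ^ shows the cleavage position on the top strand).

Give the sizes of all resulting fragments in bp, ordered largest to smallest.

NdeI sites (CATATG) start at positions 31, 72.
NdeI cuts after base 2 of each site, so after positions 32, 73.
Circular molecule, 2 cuts → 2 fragments:
  33–73 → 41 bp
  74–100 then 1–32 → 27 + 32 = 59 bp
Sorted largest to smallest: 59, 41 bp.

59, 41 bp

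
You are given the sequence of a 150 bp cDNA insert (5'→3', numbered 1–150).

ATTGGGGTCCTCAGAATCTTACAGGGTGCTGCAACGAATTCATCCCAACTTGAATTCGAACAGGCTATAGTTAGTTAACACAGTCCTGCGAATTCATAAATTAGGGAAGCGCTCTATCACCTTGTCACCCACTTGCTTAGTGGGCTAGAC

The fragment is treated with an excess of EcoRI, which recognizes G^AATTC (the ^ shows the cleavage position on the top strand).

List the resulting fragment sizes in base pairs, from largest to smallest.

EcoRI sites (GAATTC) start at positions 36, 52, 90.
EcoRI cuts after the first base of each site, so after positions 36, 52, 90.
Linear molecule, 3 cuts → 4 fragments:
  1–36 → 36 bp
  37–52 → 16 bp
  53–90 → 38 bp
  91–150 → 60 bp
Sorted largest to smallest: 60, 38, 36, 16 bp.

60, 38, 36, 16 bp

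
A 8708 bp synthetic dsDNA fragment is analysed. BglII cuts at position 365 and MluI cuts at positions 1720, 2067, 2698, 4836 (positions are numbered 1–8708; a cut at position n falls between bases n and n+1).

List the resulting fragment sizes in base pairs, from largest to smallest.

3872, 2138, 1355, 631, 365, 347 bp

Combined cut positions (sorted): 365, 1720, 2067, 2698, 4836.
Linear molecule, 5 cuts → 6 fragments:
  365 − 0 = 365 bp
  1720 − 365 = 1355 bp
  2067 − 1720 = 347 bp
  2698 − 2067 = 631 bp
  4836 − 2698 = 2138 bp
  8708 − 4836 = 3872 bp
Sorted largest to smallest: 3872, 2138, 1355, 631, 365, 347 bp.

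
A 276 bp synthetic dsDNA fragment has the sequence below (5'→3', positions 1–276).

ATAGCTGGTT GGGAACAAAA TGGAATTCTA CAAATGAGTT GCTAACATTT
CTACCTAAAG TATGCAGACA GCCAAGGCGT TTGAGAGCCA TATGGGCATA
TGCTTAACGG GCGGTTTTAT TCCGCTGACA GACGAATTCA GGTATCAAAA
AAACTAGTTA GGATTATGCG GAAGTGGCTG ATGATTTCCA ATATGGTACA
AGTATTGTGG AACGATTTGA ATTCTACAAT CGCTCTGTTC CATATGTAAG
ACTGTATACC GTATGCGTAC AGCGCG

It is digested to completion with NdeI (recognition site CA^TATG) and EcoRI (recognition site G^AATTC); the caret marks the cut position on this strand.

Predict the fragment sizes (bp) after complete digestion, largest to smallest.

85, 67, 36, 34, 23, 23, 8 bp

NdeI sites (CATATG) start at positions 89, 97, 241.
NdeI cuts after base 2 of each site, so after positions 90, 98, 242.
EcoRI sites (GAATTC) start at positions 23, 134, 219.
EcoRI cuts after the first base of each site, so after positions 23, 134, 219.
Combined cut positions: 23, 90, 98, 134, 219, 242.
Linear molecule, 6 cuts → 7 fragments:
  1–23 → 23 bp
  24–90 → 67 bp
  91–98 → 8 bp
  99–134 → 36 bp
  135–219 → 85 bp
  220–242 → 23 bp
  243–276 → 34 bp
Sorted largest to smallest: 85, 67, 36, 34, 23, 23, 8 bp.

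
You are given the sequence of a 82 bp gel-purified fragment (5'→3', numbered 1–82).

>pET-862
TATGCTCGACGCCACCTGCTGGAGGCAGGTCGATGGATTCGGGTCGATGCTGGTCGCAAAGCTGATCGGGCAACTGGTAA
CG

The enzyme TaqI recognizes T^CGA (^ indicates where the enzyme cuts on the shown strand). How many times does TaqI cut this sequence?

TCGA occurs starting at positions 6, 30, 44.
TaqI cuts at 3 sites.

3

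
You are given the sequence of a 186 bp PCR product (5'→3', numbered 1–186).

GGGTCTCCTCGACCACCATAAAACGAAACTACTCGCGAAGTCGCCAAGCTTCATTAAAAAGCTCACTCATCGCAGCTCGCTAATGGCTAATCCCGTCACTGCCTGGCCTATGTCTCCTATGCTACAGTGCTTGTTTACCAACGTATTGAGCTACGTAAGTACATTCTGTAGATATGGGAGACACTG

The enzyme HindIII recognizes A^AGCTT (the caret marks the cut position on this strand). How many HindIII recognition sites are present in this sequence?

1

AAGCTT occurs starting at position 46.
HindIII cuts at 1 site.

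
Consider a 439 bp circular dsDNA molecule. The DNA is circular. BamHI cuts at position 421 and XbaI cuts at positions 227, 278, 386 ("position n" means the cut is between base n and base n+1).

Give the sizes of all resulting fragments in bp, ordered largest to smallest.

Combined cut positions (sorted): 227, 278, 386, 421.
Circular molecule, 4 cuts → 4 fragments:
  278 − 227 = 51 bp
  386 − 278 = 108 bp
  421 − 386 = 35 bp
  wrap: 439 − 421 + 227 = 245 bp
Sorted largest to smallest: 245, 108, 51, 35 bp.

245, 108, 51, 35 bp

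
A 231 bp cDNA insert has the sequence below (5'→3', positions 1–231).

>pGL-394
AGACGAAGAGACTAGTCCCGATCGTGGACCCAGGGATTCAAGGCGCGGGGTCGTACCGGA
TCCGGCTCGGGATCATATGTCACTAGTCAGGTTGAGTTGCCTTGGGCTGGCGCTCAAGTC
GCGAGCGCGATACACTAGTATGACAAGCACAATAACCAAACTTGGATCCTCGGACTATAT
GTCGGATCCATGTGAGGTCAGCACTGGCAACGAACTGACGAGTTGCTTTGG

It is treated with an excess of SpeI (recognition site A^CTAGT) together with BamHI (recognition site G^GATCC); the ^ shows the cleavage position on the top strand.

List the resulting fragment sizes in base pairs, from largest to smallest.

SpeI sites (ACTAGT) start at positions 11, 82, 134.
SpeI cuts after the first base of each site, so after positions 11, 82, 134.
BamHI sites (GGATCC) start at positions 58, 164, 184.
BamHI cuts after the first base of each site, so after positions 58, 164, 184.
Combined cut positions: 11, 58, 82, 134, 164, 184.
Linear molecule, 6 cuts → 7 fragments:
  1–11 → 11 bp
  12–58 → 47 bp
  59–82 → 24 bp
  83–134 → 52 bp
  135–164 → 30 bp
  165–184 → 20 bp
  185–231 → 47 bp
Sorted largest to smallest: 52, 47, 47, 30, 24, 20, 11 bp.

52, 47, 47, 30, 24, 20, 11 bp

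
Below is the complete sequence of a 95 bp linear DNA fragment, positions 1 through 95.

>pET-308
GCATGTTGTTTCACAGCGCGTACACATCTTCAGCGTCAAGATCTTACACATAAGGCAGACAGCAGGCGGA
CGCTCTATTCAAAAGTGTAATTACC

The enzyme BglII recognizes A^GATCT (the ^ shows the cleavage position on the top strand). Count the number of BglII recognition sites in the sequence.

1

AGATCT occurs starting at position 39.
BglII cuts at 1 site.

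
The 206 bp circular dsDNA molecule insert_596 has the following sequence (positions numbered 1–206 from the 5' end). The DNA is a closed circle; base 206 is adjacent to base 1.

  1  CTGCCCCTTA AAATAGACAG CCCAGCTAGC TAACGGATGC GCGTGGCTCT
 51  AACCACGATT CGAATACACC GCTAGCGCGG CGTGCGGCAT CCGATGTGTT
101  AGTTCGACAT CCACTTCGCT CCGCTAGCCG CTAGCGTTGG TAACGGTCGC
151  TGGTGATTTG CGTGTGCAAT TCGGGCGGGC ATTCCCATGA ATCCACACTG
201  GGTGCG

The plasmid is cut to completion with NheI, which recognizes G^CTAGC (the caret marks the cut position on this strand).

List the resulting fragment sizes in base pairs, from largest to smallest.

NheI sites (GCTAGC) start at positions 25, 71, 123, 130.
NheI cuts after the first base of each site, so after positions 25, 71, 123, 130.
Circular molecule, 4 cuts → 4 fragments:
  26–71 → 46 bp
  72–123 → 52 bp
  124–130 → 7 bp
  131–206 then 1–25 → 76 + 25 = 101 bp
Sorted largest to smallest: 101, 52, 46, 7 bp.

101, 52, 46, 7 bp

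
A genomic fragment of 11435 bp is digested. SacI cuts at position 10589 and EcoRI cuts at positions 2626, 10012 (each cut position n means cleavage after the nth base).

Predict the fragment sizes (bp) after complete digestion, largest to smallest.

7386, 2626, 846, 577 bp

Combined cut positions (sorted): 2626, 10012, 10589.
Linear molecule, 3 cuts → 4 fragments:
  2626 − 0 = 2626 bp
  10012 − 2626 = 7386 bp
  10589 − 10012 = 577 bp
  11435 − 10589 = 846 bp
Sorted largest to smallest: 7386, 2626, 846, 577 bp.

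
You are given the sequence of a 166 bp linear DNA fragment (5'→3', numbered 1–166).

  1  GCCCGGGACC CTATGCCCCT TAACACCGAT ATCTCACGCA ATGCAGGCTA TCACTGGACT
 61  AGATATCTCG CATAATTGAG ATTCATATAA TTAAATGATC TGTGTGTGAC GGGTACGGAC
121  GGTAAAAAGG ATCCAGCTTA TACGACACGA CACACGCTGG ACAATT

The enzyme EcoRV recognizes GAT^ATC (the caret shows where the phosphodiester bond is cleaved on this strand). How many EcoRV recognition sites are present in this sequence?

GATATC occurs starting at positions 28, 62.
EcoRV cuts at 2 sites.

2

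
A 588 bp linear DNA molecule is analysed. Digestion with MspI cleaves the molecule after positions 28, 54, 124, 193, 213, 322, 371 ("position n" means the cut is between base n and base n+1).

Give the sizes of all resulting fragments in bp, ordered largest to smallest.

Linear molecule, 7 cuts → 8 fragments:
  28 − 0 = 28 bp
  54 − 28 = 26 bp
  124 − 54 = 70 bp
  193 − 124 = 69 bp
  213 − 193 = 20 bp
  322 − 213 = 109 bp
  371 − 322 = 49 bp
  588 − 371 = 217 bp
Sorted largest to smallest: 217, 109, 70, 69, 49, 28, 26, 20 bp.

217, 109, 70, 69, 49, 28, 26, 20 bp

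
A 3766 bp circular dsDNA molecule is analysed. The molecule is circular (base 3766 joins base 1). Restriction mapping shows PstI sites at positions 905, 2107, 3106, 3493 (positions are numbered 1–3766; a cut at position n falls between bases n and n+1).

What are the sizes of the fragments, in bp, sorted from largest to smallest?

Circular molecule, 4 cuts → 4 fragments:
  2107 − 905 = 1202 bp
  3106 − 2107 = 999 bp
  3493 − 3106 = 387 bp
  wrap: 3766 − 3493 + 905 = 1178 bp
Sorted largest to smallest: 1202, 1178, 999, 387 bp.

1202, 1178, 999, 387 bp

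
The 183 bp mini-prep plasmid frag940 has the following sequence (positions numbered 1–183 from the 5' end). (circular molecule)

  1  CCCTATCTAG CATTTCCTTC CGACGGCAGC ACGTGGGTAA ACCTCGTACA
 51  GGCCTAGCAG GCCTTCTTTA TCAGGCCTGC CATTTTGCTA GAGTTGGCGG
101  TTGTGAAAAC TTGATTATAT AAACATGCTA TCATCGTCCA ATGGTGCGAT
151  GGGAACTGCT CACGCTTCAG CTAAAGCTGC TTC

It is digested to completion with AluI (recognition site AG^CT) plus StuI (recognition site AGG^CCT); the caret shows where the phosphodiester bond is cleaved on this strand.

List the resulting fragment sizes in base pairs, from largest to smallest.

AluI sites (AGCT) start at positions 169, 175.
AluI cuts after base 2 of each site, so after positions 170, 176.
StuI sites (AGGCCT) start at positions 50, 59, 73.
StuI cuts after base 3 of each site, so after positions 52, 61, 75.
Combined cut positions: 52, 61, 75, 170, 176.
Circular molecule, 5 cuts → 5 fragments:
  53–61 → 9 bp
  62–75 → 14 bp
  76–170 → 95 bp
  171–176 → 6 bp
  177–183 then 1–52 → 7 + 52 = 59 bp
Sorted largest to smallest: 95, 59, 14, 9, 6 bp.

95, 59, 14, 9, 6 bp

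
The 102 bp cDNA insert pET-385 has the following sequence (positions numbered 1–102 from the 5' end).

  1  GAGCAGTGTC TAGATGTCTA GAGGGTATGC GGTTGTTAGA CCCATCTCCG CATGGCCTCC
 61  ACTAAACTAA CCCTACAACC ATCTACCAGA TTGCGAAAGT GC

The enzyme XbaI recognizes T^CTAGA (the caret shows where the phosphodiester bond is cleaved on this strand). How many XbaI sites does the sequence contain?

2

TCTAGA occurs starting at positions 9, 17.
XbaI cuts at 2 sites.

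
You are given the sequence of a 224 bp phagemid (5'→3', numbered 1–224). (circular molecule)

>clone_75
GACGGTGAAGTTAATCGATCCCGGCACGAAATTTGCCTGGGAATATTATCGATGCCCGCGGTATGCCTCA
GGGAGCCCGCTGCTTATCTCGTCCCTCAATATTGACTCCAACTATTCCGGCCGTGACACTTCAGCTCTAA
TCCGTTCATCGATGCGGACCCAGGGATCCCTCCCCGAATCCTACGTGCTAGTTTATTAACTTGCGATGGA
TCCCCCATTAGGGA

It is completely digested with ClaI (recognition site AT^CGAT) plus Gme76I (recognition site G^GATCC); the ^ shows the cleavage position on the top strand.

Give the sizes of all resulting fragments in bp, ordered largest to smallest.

100, 44, 34, 31, 15 bp

ClaI sites (ATCGAT) start at positions 14, 48, 148.
ClaI cuts after base 2 of each site, so after positions 15, 49, 149.
Gme76I sites (GGATCC) start at positions 164, 208.
Gme76I cuts after the first base of each site, so after positions 164, 208.
Combined cut positions: 15, 49, 149, 164, 208.
Circular molecule, 5 cuts → 5 fragments:
  16–49 → 34 bp
  50–149 → 100 bp
  150–164 → 15 bp
  165–208 → 44 bp
  209–224 then 1–15 → 16 + 15 = 31 bp
Sorted largest to smallest: 100, 44, 34, 31, 15 bp.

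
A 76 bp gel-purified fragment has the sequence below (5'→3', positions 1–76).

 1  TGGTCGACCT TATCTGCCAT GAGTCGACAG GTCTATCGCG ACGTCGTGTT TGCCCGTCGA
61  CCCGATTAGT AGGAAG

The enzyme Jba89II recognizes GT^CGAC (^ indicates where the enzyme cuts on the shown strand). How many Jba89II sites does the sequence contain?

3

GTCGAC occurs starting at positions 3, 23, 56.
Jba89II cuts at 3 sites.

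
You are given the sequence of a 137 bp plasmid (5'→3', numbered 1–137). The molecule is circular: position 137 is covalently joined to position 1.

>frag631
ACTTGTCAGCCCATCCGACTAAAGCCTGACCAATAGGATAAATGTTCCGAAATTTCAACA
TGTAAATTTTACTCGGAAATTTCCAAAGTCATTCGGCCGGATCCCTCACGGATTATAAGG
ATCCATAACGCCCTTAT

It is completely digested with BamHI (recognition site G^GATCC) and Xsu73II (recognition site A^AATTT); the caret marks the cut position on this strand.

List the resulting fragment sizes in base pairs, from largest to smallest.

68, 22, 20, 14, 13 bp

BamHI sites (GGATCC) start at positions 99, 119.
BamHI cuts after the first base of each site, so after positions 99, 119.
Xsu73II sites (AAATTT) start at positions 50, 64, 77.
Xsu73II cuts after the first base of each site, so after positions 50, 64, 77.
Combined cut positions: 50, 64, 77, 99, 119.
Circular molecule, 5 cuts → 5 fragments:
  51–64 → 14 bp
  65–77 → 13 bp
  78–99 → 22 bp
  100–119 → 20 bp
  120–137 then 1–50 → 18 + 50 = 68 bp
Sorted largest to smallest: 68, 22, 20, 14, 13 bp.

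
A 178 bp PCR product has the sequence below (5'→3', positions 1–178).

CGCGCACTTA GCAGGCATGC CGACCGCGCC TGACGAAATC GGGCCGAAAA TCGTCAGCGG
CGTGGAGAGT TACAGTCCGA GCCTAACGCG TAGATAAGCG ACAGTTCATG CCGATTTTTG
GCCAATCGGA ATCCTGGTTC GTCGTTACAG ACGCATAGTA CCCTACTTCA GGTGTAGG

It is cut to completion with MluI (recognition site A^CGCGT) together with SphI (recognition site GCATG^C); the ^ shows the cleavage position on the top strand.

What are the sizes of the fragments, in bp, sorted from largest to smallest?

The MluI site (ACGCGT) starts at position 86.
MluI cuts after the first base of each site, so after position 86.
The SphI site (GCATGC) starts at position 15.
SphI cuts after base 5 of each site (before the last base), so after position 19.
Combined cut positions: 19, 86.
Linear molecule, 2 cuts → 3 fragments:
  1–19 → 19 bp
  20–86 → 67 bp
  87–178 → 92 bp
Sorted largest to smallest: 92, 67, 19 bp.

92, 67, 19 bp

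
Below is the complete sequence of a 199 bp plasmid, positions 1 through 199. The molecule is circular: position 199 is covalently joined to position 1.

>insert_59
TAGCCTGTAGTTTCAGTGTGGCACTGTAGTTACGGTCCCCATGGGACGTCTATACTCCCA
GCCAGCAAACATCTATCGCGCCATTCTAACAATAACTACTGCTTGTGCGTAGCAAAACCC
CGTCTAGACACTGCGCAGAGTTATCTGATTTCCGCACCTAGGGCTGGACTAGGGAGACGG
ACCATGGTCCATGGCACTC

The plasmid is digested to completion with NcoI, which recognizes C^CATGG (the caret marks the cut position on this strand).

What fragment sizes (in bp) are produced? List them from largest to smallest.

143, 49, 7 bp

NcoI sites (CCATGG) start at positions 39, 182, 189.
NcoI cuts after the first base of each site, so after positions 39, 182, 189.
Circular molecule, 3 cuts → 3 fragments:
  40–182 → 143 bp
  183–189 → 7 bp
  190–199 then 1–39 → 10 + 39 = 49 bp
Sorted largest to smallest: 143, 49, 7 bp.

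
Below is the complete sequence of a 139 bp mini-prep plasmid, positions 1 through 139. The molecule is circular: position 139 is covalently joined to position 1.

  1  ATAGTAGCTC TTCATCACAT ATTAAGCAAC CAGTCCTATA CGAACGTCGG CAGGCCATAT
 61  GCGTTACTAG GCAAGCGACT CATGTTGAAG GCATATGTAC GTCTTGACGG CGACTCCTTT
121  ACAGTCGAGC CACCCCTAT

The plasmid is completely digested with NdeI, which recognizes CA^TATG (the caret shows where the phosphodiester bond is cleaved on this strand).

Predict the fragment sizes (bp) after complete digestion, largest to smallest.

NdeI sites (CATATG) start at positions 56, 92.
NdeI cuts after base 2 of each site, so after positions 57, 93.
Circular molecule, 2 cuts → 2 fragments:
  58–93 → 36 bp
  94–139 then 1–57 → 46 + 57 = 103 bp
Sorted largest to smallest: 103, 36 bp.

103, 36 bp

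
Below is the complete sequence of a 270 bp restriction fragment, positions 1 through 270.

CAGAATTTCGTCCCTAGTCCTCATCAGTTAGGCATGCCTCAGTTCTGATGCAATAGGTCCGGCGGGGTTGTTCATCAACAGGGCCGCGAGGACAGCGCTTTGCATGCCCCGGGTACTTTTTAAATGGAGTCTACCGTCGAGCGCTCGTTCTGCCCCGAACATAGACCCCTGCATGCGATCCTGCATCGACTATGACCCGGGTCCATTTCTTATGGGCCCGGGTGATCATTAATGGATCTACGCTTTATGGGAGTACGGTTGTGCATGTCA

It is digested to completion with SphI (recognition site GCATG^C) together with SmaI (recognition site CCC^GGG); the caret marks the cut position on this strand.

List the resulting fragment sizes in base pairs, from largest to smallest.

SphI sites (GCATGC) start at positions 32, 102, 171.
SphI cuts after base 5 of each site (before the last base), so after positions 36, 106, 175.
SmaI sites (CCCGGG) start at positions 108, 196, 217.
SmaI cuts after base 3 of each site, so after positions 110, 198, 219.
Combined cut positions: 36, 106, 110, 175, 198, 219.
Linear molecule, 6 cuts → 7 fragments:
  1–36 → 36 bp
  37–106 → 70 bp
  107–110 → 4 bp
  111–175 → 65 bp
  176–198 → 23 bp
  199–219 → 21 bp
  220–270 → 51 bp
Sorted largest to smallest: 70, 65, 51, 36, 23, 21, 4 bp.

70, 65, 51, 36, 23, 21, 4 bp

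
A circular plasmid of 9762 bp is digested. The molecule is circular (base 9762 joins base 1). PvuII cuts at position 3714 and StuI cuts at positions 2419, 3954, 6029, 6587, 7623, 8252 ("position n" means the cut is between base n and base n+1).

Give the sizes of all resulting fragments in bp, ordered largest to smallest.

3929, 2075, 1295, 1036, 629, 558, 240 bp

Combined cut positions (sorted): 2419, 3714, 3954, 6029, 6587, 7623, 8252.
Circular molecule, 7 cuts → 7 fragments:
  3714 − 2419 = 1295 bp
  3954 − 3714 = 240 bp
  6029 − 3954 = 2075 bp
  6587 − 6029 = 558 bp
  7623 − 6587 = 1036 bp
  8252 − 7623 = 629 bp
  wrap: 9762 − 8252 + 2419 = 3929 bp
Sorted largest to smallest: 3929, 2075, 1295, 1036, 629, 558, 240 bp.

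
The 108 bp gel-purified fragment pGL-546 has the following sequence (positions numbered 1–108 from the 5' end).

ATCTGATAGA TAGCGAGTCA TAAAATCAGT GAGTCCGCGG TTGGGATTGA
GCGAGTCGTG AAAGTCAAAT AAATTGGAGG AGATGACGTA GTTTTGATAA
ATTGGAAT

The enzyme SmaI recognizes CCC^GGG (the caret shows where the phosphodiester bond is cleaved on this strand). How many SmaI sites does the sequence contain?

0

No occurrence of CCCGGG is present in the sequence.
SmaI does not cut: 0 sites.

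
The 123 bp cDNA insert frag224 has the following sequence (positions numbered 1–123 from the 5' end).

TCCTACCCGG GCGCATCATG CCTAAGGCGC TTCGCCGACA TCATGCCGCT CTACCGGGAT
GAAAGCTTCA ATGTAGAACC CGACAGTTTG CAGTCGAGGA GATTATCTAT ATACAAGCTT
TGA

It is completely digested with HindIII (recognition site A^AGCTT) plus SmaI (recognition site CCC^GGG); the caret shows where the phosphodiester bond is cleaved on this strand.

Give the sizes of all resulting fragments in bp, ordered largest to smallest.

HindIII sites (AAGCTT) start at positions 63, 115.
HindIII cuts after the first base of each site, so after positions 63, 115.
The SmaI site (CCCGGG) starts at position 6.
SmaI cuts after base 3 of each site, so after position 8.
Combined cut positions: 8, 63, 115.
Linear molecule, 3 cuts → 4 fragments:
  1–8 → 8 bp
  9–63 → 55 bp
  64–115 → 52 bp
  116–123 → 8 bp
Sorted largest to smallest: 55, 52, 8, 8 bp.

55, 52, 8, 8 bp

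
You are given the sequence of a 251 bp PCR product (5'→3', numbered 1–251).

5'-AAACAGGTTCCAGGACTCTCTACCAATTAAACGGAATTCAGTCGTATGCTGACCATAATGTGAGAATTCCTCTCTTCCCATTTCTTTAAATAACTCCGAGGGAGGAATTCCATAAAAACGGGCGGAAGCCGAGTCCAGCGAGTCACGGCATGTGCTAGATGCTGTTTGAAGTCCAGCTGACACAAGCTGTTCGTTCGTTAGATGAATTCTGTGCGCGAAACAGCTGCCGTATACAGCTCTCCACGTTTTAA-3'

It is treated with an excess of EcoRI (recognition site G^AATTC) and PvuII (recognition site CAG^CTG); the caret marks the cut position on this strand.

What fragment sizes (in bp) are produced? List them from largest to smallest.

EcoRI sites (GAATTC) start at positions 34, 64, 105, 204.
EcoRI cuts after the first base of each site, so after positions 34, 64, 105, 204.
PvuII sites (CAGCTG) start at positions 174, 221.
PvuII cuts after base 3 of each site, so after positions 176, 223.
Combined cut positions: 34, 64, 105, 176, 204, 223.
Linear molecule, 6 cuts → 7 fragments:
  1–34 → 34 bp
  35–64 → 30 bp
  65–105 → 41 bp
  106–176 → 71 bp
  177–204 → 28 bp
  205–223 → 19 bp
  224–251 → 28 bp
Sorted largest to smallest: 71, 41, 34, 30, 28, 28, 19 bp.

71, 41, 34, 30, 28, 28, 19 bp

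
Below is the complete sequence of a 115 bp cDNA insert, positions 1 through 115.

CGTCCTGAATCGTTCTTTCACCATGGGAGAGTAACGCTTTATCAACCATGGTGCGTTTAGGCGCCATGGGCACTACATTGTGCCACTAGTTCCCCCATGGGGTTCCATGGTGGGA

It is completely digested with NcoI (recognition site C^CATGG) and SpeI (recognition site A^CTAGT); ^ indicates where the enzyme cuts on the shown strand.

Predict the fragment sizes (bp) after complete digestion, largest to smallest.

25, 21, 21, 18, 10, 10, 10 bp

NcoI sites (CCATGG) start at positions 21, 46, 64, 95, 105.
NcoI cuts after the first base of each site, so after positions 21, 46, 64, 95, 105.
The SpeI site (ACTAGT) starts at position 85.
SpeI cuts after the first base of each site, so after position 85.
Combined cut positions: 21, 46, 64, 85, 95, 105.
Linear molecule, 6 cuts → 7 fragments:
  1–21 → 21 bp
  22–46 → 25 bp
  47–64 → 18 bp
  65–85 → 21 bp
  86–95 → 10 bp
  96–105 → 10 bp
  106–115 → 10 bp
Sorted largest to smallest: 25, 21, 21, 18, 10, 10, 10 bp.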